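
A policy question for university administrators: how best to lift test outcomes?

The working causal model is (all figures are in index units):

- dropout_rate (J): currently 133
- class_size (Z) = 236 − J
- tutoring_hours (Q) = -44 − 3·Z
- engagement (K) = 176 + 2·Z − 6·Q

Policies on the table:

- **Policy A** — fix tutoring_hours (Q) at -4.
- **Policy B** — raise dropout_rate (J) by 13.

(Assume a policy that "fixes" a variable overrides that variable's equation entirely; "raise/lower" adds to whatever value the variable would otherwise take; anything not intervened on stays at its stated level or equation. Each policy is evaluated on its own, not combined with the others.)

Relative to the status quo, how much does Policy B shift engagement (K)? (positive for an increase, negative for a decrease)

-260

Baseline:
  J = 133
  Z = 236 − 133 = 103
  Q = -44 − 3·103 = -353
  K = 176 + 2·103 − 6·(-353) = 2500
Policy B (J + 13):
  J = 133 + 13 = 146
  Z = 236 − 146 = 90
  Q = -44 − 3·90 = -314
  K = 176 + 2·90 − 6·(-314) = 2240
Change in K: 2240 − 2500 = -260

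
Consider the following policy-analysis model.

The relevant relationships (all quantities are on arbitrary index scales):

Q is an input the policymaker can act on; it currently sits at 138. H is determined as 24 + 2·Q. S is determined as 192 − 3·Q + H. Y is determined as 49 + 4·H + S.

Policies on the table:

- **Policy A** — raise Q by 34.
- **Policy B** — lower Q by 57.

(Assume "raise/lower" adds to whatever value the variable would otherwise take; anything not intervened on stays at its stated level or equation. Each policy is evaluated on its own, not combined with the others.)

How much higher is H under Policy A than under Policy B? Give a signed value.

182

Policy A (Q + 34):
  Q = 138 + 34 = 172
  H = 24 + 2·172 = 368
Policy B (Q − 57):
  Q = 138 − 57 = 81
  H = 24 + 2·81 = 186
H: 368 − 186 = 182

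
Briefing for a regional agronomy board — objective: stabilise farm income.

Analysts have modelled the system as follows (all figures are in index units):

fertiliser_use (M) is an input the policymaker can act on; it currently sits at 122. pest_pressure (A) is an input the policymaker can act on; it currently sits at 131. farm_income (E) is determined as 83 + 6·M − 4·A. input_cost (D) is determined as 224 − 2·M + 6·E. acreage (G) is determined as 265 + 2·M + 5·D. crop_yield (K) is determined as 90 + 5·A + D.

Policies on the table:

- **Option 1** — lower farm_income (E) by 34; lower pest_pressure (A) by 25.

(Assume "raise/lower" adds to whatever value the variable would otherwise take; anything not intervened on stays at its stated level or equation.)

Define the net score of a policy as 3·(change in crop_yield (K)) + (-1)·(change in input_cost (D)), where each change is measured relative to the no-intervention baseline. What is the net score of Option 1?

Baseline:
  M = 122
  A = 131
  E = 83 + 6·122 − 4·131 = 291
  D = 224 − 2·122 + 6·291 = 1726
  K = 90 + 5·131 + 1726 = 2471
Option 1 (E − 34, A − 25):
  M = 122
  A = 131 − 25 = 106
  E = 83 + 6·122 − 4·106 (−34 from intervention) = 357
  D = 224 − 2·122 + 6·357 = 2122
  K = 90 + 5·106 + 2122 = 2742
ΔK = 2742 − 2471 = 271; ΔD = 2122 − 1726 = 396
Score = 3·271 + (-1)·396 = 417

417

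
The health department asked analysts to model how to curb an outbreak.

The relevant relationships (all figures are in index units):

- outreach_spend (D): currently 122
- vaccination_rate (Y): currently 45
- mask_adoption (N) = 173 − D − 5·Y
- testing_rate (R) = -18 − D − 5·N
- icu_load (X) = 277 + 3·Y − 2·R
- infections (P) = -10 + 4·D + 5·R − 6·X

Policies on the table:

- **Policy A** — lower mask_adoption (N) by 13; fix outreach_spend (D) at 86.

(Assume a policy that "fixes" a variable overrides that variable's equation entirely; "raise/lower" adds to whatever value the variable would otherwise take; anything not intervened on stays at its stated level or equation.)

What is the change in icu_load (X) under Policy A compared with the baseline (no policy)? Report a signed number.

158

Baseline:
  D = 122
  Y = 45
  N = 173 − 122 − 5·45 = -174
  R = -18 − 122 − 5·(-174) = 730
  X = 277 + 3·45 − 2·730 = -1048
Policy A (N − 13, D := 86):
  D = 86
  Y = 45
  N = 173 − 86 − 5·45 (−13 from intervention) = -151
  R = -18 − 86 − 5·(-151) = 651
  X = 277 + 3·45 − 2·651 = -890
Change in X: -890 − (-1048) = 158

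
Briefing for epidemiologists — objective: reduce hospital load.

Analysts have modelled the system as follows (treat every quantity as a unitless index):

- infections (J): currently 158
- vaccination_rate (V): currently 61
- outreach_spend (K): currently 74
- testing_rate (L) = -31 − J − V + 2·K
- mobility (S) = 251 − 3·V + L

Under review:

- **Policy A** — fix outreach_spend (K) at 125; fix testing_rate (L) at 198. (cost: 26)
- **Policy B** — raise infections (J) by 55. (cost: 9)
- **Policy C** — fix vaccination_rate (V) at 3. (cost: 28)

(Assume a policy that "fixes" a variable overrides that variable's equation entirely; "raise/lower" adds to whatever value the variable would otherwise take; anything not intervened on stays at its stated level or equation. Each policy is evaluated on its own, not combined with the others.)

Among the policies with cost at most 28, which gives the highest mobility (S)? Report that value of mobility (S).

266

Policy A (K := 125, L := 198):
  J = 158
  V = 61
  K = 125
  L = 198
  S = 251 − 3·61 + 198 = 266
Policy B (J + 55):
  J = 158 + 55 = 213
  V = 61
  K = 74
  L = -31 − 213 − 61 + 2·74 = -157
  S = 251 − 3·61 + (-157) = -89
Policy C (V := 3):
  J = 158
  V = 3
  K = 74
  L = -31 − 158 − 3 + 2·74 = -44
  S = 251 − 3·3 + (-44) = 198
Comparing — Policy A: S=266, Policy B: S=-89, Policy C: S=198. Highest is 266 (Policy A).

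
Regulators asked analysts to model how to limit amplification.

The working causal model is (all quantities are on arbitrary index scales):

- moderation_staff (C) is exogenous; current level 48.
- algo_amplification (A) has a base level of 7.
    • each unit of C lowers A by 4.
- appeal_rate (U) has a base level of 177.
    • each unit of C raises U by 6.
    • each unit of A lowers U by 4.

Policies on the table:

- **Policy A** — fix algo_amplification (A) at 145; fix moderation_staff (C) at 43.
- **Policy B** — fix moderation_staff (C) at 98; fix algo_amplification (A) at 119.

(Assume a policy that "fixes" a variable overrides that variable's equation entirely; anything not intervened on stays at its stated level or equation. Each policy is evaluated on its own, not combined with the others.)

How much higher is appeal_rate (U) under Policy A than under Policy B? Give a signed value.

Policy A (A := 145, C := 43):
  C = 43
  A = 145
  U = 177 + 6·43 − 4·145 = -145
Policy B (C := 98, A := 119):
  C = 98
  A = 119
  U = 177 + 6·98 − 4·119 = 289
U: -145 − 289 = -434

-434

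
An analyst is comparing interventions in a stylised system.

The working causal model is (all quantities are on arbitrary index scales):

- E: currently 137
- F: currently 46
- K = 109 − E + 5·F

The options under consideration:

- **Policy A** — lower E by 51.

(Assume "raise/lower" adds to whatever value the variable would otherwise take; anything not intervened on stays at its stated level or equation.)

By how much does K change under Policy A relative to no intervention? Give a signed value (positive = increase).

51

Baseline:
  E = 137
  F = 46
  K = 109 − 137 + 5·46 = 202
Policy A (E − 51):
  E = 137 − 51 = 86
  F = 46
  K = 109 − 86 + 5·46 = 253
Change in K: 253 − 202 = 51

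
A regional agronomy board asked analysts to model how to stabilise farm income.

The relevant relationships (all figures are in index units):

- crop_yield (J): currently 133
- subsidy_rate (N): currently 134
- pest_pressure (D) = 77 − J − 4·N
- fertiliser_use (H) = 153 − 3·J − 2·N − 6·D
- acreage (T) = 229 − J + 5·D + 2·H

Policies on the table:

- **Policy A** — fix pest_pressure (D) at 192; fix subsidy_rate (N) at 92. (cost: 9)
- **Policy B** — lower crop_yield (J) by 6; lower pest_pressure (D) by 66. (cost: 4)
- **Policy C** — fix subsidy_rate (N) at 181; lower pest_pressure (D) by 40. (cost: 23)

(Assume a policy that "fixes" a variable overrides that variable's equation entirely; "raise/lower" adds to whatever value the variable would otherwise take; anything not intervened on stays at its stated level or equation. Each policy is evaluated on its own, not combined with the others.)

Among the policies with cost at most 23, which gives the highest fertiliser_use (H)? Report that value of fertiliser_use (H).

4312

Policy A (D := 192, N := 92):
  J = 133
  N = 92
  D = 192
  H = 153 − 3·133 − 2·92 − 6·192 = -1582
Policy B (J − 6, D − 66):
  J = 133 − 6 = 127
  N = 134
  D = 77 − 127 − 4·134 (−66 from intervention) = -652
  H = 153 − 3·127 − 2·134 − 6·(-652) = 3416
Policy C (N := 181, D − 40):
  J = 133
  N = 181
  D = 77 − 133 − 4·181 (−40 from intervention) = -820
  H = 153 − 3·133 − 2·181 − 6·(-820) = 4312
Comparing — Policy A: H=-1582, Policy B: H=3416, Policy C: H=4312. Highest is 4312 (Policy C).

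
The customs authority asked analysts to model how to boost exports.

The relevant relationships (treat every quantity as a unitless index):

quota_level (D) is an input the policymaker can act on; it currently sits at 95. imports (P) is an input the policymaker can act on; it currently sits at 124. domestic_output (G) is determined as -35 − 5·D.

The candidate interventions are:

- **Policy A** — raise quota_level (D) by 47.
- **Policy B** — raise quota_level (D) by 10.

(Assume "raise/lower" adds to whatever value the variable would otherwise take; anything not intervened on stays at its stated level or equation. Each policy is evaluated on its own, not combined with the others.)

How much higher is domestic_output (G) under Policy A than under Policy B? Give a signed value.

-185

Policy A (D + 47):
  D = 95 + 47 = 142
  G = -35 − 5·142 = -745
Policy B (D + 10):
  D = 95 + 10 = 105
  G = -35 − 5·105 = -560
G: -745 − (-560) = -185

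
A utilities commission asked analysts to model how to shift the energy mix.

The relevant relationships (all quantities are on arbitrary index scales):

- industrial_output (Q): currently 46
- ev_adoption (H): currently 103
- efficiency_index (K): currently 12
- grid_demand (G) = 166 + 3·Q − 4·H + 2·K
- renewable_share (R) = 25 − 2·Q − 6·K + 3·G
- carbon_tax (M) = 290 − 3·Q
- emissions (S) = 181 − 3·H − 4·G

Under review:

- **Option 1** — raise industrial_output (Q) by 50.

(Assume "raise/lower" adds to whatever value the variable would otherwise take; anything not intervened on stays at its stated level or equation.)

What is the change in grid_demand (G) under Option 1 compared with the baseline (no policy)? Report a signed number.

150

Baseline:
  Q = 46
  H = 103
  K = 12
  G = 166 + 3·46 − 4·103 + 2·12 = -84
Option 1 (Q + 50):
  Q = 46 + 50 = 96
  H = 103
  K = 12
  G = 166 + 3·96 − 4·103 + 2·12 = 66
Change in G: 66 − (-84) = 150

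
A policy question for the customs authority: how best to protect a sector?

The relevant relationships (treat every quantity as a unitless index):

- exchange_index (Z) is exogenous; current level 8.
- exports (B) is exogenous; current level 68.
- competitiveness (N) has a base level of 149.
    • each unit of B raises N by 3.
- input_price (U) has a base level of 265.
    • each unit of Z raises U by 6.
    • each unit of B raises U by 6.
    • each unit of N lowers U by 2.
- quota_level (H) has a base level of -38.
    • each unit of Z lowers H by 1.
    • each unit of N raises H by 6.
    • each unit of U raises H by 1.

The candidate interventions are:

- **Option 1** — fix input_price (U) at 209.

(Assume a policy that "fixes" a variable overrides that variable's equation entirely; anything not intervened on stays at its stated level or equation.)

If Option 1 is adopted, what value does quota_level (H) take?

2281

Option 1 (U := 209):
  Z = 8
  B = 68
  N = 149 + 3·68 = 353
  U = 209
  H = -38 − 8 + 6·353 + 209 = 2281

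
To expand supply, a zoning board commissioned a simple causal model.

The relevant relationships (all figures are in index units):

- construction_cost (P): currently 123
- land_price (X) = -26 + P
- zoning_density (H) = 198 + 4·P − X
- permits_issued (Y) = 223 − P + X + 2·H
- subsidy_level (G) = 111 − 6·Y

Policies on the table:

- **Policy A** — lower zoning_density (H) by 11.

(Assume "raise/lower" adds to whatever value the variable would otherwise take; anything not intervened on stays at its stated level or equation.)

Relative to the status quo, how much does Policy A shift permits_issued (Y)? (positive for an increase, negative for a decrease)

-22

Baseline:
  P = 123
  X = -26 + 123 = 97
  H = 198 + 4·123 − 97 = 593
  Y = 223 − 123 + 97 + 2·593 = 1383
Policy A (H − 11):
  P = 123
  X = -26 + 123 = 97
  H = 198 + 4·123 − 97 (−11 from intervention) = 582
  Y = 223 − 123 + 97 + 2·582 = 1361
Change in Y: 1361 − 1383 = -22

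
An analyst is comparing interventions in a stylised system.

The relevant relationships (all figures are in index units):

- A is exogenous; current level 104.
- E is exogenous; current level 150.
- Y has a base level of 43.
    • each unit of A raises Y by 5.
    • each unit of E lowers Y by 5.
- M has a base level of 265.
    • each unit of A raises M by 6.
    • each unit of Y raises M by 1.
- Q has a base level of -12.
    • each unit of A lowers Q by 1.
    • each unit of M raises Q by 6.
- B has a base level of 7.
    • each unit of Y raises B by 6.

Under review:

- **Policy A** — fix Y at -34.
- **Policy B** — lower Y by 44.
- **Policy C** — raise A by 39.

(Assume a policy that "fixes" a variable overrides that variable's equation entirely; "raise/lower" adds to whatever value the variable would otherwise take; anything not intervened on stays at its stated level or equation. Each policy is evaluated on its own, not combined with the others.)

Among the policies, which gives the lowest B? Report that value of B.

-1379

Policy A (Y := -34):
  A = 104
  E = 150
  Y = -34
  B = 7 + 6·(-34) = -197
Policy B (Y − 44):
  A = 104
  E = 150
  Y = 43 + 5·104 − 5·150 (−44 from intervention) = -231
  B = 7 + 6·(-231) = -1379
Policy C (A + 39):
  A = 104 + 39 = 143
  E = 150
  Y = 43 + 5·143 − 5·150 = 8
  B = 7 + 6·8 = 55
Comparing — Policy A: B=-197, Policy B: B=-1379, Policy C: B=55. Lowest is -1379 (Policy B).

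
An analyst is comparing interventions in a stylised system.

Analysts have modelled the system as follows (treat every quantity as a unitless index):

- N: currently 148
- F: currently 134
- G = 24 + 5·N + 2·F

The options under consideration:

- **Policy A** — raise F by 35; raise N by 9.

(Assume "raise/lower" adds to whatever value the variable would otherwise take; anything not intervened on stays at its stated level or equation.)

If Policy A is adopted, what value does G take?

Policy A (F + 35, N + 9):
  N = 148 + 9 = 157
  F = 134 + 35 = 169
  G = 24 + 5·157 + 2·169 = 1147

1147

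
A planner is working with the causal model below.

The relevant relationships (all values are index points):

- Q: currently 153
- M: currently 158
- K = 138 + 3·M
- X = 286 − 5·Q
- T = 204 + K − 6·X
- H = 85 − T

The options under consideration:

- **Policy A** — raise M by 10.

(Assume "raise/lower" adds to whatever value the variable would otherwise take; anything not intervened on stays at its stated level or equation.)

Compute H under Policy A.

Policy A (M + 10):
  Q = 153
  M = 158 + 10 = 168
  K = 138 + 3·168 = 642
  X = 286 − 5·153 = -479
  T = 204 + 642 − 6·(-479) = 3720
  H = 85 − 3720 = -3635

-3635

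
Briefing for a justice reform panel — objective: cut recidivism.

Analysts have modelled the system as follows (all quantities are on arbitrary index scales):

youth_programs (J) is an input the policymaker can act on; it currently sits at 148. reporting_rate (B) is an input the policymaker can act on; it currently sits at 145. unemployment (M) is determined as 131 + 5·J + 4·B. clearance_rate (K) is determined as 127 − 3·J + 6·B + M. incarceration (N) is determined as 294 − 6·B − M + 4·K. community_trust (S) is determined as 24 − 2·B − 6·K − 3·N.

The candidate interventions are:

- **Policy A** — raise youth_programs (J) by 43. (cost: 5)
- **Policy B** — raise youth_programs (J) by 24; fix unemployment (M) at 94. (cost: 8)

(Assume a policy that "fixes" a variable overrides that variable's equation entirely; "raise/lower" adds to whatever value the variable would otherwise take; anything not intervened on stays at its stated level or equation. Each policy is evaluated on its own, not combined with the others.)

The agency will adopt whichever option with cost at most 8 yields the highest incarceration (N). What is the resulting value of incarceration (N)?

6118

Policy A (J + 43):
  J = 148 + 43 = 191
  B = 145
  M = 131 + 5·191 + 4·145 = 1666
  K = 127 − 3·191 + 6·145 + 1666 = 2090
  N = 294 − 6·145 − 1666 + 4·2090 = 6118
Policy B (J + 24, M := 94):
  J = 148 + 24 = 172
  B = 145
  M = 94
  K = 127 − 3·172 + 6·145 + 94 = 575
  N = 294 − 6·145 − 94 + 4·575 = 1630
Comparing — Policy A: N=6118, Policy B: N=1630. Highest is 6118 (Policy A).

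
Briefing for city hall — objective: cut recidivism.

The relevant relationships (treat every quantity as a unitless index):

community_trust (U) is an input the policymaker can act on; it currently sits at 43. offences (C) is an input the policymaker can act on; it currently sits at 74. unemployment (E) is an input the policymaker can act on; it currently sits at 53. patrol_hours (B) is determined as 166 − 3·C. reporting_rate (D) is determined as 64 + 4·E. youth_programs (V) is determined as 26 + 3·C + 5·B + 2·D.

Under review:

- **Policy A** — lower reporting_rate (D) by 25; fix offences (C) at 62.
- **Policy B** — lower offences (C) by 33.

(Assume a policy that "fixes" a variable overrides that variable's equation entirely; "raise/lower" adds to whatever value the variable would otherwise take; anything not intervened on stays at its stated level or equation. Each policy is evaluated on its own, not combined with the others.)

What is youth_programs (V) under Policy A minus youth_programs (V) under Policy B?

-302

Policy A (D − 25, C := 62):
  C = 62
  E = 53
  B = 166 − 3·62 = -20
  D = 64 + 4·53 (−25 from intervention) = 251
  V = 26 + 3·62 + 5·(-20) + 2·251 = 614
Policy B (C − 33):
  C = 74 − 33 = 41
  E = 53
  B = 166 − 3·41 = 43
  D = 64 + 4·53 = 276
  V = 26 + 3·41 + 5·43 + 2·276 = 916
V: 614 − 916 = -302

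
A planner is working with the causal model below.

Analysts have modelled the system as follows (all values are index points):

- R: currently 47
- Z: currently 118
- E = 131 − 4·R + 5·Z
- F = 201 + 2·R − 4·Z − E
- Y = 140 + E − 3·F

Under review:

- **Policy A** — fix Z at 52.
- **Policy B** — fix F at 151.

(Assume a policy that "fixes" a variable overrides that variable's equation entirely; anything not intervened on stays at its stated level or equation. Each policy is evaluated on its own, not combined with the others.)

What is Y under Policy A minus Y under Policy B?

Policy A (Z := 52):
  R = 47
  Z = 52
  E = 131 − 4·47 + 5·52 = 203
  F = 201 + 2·47 − 4·52 − 203 = -116
  Y = 140 + 203 − 3·(-116) = 691
Policy B (F := 151):
  R = 47
  Z = 118
  E = 131 − 4·47 + 5·118 = 533
  F = 151
  Y = 140 + 533 − 3·151 = 220
Y: 691 − 220 = 471

471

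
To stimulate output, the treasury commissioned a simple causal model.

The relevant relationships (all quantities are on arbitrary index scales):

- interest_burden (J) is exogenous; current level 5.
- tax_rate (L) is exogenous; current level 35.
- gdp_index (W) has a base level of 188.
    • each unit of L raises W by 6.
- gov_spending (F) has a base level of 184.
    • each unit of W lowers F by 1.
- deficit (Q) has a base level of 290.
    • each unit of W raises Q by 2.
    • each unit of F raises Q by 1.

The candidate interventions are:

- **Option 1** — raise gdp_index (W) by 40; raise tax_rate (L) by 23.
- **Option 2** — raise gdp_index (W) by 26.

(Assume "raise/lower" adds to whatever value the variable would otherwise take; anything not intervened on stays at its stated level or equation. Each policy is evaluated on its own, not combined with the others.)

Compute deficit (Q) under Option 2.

898

Option 2 (W + 26):
  L = 35
  W = 188 + 6·35 (+26 from intervention) = 424
  F = 184 − 424 = -240
  Q = 290 + 2·424 + (-240) = 898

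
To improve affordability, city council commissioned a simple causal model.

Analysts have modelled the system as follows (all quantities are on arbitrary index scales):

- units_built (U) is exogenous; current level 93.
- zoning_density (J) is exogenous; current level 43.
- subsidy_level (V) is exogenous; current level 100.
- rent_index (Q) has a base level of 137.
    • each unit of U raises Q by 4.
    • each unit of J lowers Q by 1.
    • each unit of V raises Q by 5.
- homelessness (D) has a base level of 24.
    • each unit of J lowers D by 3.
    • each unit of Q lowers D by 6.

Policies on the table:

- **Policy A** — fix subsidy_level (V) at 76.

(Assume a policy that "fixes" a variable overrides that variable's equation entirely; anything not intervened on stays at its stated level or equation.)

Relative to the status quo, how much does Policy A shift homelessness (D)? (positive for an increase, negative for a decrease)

720

Baseline:
  U = 93
  J = 43
  V = 100
  Q = 137 + 4·93 − 43 + 5·100 = 966
  D = 24 − 3·43 − 6·966 = -5901
Policy A (V := 76):
  U = 93
  J = 43
  V = 76
  Q = 137 + 4·93 − 43 + 5·76 = 846
  D = 24 − 3·43 − 6·846 = -5181
Change in D: -5181 − (-5901) = 720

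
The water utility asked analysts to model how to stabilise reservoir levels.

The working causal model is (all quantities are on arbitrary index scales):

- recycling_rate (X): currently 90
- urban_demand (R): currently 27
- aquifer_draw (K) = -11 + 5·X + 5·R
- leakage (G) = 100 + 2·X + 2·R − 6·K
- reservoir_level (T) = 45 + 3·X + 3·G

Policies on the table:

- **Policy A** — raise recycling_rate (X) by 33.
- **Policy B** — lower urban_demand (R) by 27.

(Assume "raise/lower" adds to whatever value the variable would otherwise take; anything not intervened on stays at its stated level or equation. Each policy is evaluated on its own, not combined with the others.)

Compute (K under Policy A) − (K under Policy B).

Policy A (X + 33):
  X = 90 + 33 = 123
  R = 27
  K = -11 + 5·123 + 5·27 = 739
Policy B (R − 27):
  X = 90
  R = 27 − 27 = 0
  K = -11 + 5·90 + 5·0 = 439
K: 739 − 439 = 300

300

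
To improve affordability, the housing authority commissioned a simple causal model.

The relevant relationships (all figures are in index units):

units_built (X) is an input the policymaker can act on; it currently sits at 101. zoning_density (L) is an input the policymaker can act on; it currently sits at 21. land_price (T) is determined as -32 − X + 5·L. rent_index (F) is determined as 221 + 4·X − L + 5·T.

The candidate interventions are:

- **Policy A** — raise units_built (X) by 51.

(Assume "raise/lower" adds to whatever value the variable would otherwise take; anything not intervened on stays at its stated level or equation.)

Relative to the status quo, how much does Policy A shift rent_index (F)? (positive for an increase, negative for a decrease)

Baseline:
  X = 101
  L = 21
  T = -32 − 101 + 5·21 = -28
  F = 221 + 4·101 − 21 + 5·(-28) = 464
Policy A (X + 51):
  X = 101 + 51 = 152
  L = 21
  T = -32 − 152 + 5·21 = -79
  F = 221 + 4·152 − 21 + 5·(-79) = 413
Change in F: 413 − 464 = -51

-51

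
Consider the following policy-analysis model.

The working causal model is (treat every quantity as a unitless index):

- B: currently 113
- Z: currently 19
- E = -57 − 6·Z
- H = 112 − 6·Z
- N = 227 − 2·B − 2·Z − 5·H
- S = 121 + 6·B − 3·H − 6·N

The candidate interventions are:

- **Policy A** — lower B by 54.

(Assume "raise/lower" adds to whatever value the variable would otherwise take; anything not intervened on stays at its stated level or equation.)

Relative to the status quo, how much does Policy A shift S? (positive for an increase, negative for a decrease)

Baseline:
  B = 113
  Z = 19
  H = 112 − 6·19 = -2
  N = 227 − 2·113 − 2·19 − 5·(-2) = -27
  S = 121 + 6·113 − 3·(-2) − 6·(-27) = 967
Policy A (B − 54):
  B = 113 − 54 = 59
  Z = 19
  H = 112 − 6·19 = -2
  N = 227 − 2·59 − 2·19 − 5·(-2) = 81
  S = 121 + 6·59 − 3·(-2) − 6·81 = -5
Change in S: -5 − 967 = -972

-972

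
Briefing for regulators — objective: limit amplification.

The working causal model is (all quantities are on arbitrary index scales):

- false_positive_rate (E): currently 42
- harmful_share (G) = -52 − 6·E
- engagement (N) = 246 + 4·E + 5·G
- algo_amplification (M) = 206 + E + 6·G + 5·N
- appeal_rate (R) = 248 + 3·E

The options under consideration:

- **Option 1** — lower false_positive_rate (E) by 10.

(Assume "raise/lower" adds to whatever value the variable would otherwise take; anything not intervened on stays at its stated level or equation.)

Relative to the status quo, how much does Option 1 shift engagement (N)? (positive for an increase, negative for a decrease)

260

Baseline:
  E = 42
  G = -52 − 6·42 = -304
  N = 246 + 4·42 + 5·(-304) = -1106
Option 1 (E − 10):
  E = 42 − 10 = 32
  G = -52 − 6·32 = -244
  N = 246 + 4·32 + 5·(-244) = -846
Change in N: -846 − (-1106) = 260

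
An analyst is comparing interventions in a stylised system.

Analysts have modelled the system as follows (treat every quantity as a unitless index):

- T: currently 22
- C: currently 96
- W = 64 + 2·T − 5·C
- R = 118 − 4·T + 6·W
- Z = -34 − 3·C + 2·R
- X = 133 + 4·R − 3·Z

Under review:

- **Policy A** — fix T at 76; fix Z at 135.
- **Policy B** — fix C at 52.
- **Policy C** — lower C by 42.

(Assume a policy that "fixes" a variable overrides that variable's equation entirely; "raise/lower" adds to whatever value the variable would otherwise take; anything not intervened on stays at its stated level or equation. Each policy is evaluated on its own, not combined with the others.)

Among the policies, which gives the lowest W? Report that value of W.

Policy A (T := 76, Z := 135):
  T = 76
  C = 96
  W = 64 + 2·76 − 5·96 = -264
Policy B (C := 52):
  T = 22
  C = 52
  W = 64 + 2·22 − 5·52 = -152
Policy C (C − 42):
  T = 22
  C = 96 − 42 = 54
  W = 64 + 2·22 − 5·54 = -162
Comparing — Policy A: W=-264, Policy B: W=-152, Policy C: W=-162. Lowest is -264 (Policy A).

-264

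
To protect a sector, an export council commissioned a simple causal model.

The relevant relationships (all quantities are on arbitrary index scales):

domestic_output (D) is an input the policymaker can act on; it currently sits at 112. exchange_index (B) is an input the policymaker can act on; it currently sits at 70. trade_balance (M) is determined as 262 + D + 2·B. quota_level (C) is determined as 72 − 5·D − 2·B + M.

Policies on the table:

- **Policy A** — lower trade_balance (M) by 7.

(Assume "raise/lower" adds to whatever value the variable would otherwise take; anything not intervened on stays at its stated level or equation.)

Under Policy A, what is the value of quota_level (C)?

Policy A (M − 7):
  D = 112
  B = 70
  M = 262 + 112 + 2·70 (−7 from intervention) = 507
  C = 72 − 5·112 − 2·70 + 507 = -121

-121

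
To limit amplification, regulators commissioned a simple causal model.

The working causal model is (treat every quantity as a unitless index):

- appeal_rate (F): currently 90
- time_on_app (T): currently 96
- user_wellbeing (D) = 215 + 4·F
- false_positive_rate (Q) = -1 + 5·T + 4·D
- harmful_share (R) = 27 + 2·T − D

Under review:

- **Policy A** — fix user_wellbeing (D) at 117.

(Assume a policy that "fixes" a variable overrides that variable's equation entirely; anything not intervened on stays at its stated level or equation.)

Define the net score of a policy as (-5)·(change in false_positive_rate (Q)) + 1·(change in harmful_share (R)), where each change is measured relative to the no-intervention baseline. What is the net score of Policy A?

Baseline:
  F = 90
  T = 96
  D = 215 + 4·90 = 575
  Q = -1 + 5·96 + 4·575 = 2779
  R = 27 + 2·96 − 575 = -356
Policy A (D := 117):
  F = 90
  T = 96
  D = 117
  Q = -1 + 5·96 + 4·117 = 947
  R = 27 + 2·96 − 117 = 102
ΔQ = 947 − 2779 = -1832; ΔR = 102 − (-356) = 458
Score = (-5)·(-1832) + 1·458 = 9618

9618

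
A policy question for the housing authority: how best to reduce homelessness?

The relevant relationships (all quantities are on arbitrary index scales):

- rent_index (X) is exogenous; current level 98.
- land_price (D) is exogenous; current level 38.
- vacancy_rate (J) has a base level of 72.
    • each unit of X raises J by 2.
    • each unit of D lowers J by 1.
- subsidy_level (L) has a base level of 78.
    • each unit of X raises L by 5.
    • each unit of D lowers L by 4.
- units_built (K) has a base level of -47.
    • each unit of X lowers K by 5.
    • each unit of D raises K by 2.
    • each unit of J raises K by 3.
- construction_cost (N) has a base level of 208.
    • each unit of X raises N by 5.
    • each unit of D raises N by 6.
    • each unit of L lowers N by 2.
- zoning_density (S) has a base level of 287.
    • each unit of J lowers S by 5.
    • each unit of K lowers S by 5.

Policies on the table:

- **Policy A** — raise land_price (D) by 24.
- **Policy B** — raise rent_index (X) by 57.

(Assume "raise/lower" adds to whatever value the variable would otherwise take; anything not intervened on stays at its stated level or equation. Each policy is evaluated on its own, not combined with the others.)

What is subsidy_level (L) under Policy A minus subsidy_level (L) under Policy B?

-381

Policy A (D + 24):
  X = 98
  D = 38 + 24 = 62
  L = 78 + 5·98 − 4·62 = 320
Policy B (X + 57):
  X = 98 + 57 = 155
  D = 38
  L = 78 + 5·155 − 4·38 = 701
L: 320 − 701 = -381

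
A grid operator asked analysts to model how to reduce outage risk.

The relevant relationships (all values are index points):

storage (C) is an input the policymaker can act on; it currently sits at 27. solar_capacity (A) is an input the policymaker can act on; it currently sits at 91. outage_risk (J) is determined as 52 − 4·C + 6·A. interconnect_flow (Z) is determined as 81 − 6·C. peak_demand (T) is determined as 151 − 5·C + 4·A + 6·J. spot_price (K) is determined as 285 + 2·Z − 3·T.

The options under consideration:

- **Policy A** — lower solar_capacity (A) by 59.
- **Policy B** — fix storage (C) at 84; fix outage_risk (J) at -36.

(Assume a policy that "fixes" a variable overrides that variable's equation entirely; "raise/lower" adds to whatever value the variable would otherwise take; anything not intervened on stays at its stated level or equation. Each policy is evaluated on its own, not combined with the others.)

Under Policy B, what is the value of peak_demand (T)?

-121

Policy B (C := 84, J := -36):
  C = 84
  A = 91
  J = -36
  T = 151 − 5·84 + 4·91 + 6·(-36) = -121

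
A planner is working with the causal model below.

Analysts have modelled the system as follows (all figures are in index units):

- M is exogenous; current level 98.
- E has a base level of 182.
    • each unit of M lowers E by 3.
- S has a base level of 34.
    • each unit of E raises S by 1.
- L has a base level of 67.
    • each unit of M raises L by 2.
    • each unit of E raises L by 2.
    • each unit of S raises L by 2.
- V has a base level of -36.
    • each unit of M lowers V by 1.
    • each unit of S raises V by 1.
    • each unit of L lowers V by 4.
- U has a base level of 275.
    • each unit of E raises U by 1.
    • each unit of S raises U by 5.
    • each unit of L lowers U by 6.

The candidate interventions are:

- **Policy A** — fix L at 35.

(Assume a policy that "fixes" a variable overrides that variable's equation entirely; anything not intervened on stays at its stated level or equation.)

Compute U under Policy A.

Policy A (L := 35):
  M = 98
  E = 182 − 3·98 = -112
  S = 34 + (-112) = -78
  L = 35
  U = 275 + (-112) + 5·(-78) − 6·35 = -437

-437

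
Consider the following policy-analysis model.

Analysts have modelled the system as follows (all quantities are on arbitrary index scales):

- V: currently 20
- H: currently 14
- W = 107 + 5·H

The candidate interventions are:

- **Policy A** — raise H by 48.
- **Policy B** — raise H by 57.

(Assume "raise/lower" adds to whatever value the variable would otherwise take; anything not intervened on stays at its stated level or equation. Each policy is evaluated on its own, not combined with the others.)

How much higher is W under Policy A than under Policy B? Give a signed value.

-45

Policy A (H + 48):
  H = 14 + 48 = 62
  W = 107 + 5·62 = 417
Policy B (H + 57):
  H = 14 + 57 = 71
  W = 107 + 5·71 = 462
W: 417 − 462 = -45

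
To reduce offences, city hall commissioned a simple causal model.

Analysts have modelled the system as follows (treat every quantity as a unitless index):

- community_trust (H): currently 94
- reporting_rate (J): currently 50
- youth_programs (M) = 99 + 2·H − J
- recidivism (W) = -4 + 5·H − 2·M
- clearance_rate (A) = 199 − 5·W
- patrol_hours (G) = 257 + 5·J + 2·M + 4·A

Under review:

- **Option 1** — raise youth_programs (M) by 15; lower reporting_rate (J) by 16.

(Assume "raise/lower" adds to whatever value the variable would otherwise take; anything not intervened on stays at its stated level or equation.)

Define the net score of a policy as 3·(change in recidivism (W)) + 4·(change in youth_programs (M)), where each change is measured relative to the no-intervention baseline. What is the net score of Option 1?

-62

Baseline:
  H = 94
  J = 50
  M = 99 + 2·94 − 50 = 237
  W = -4 + 5·94 − 2·237 = -8
Option 1 (M + 15, J − 16):
  H = 94
  J = 50 − 16 = 34
  M = 99 + 2·94 − 34 (+15 from intervention) = 268
  W = -4 + 5·94 − 2·268 = -70
ΔW = -70 − (-8) = -62; ΔM = 268 − 237 = 31
Score = 3·(-62) + 4·31 = -62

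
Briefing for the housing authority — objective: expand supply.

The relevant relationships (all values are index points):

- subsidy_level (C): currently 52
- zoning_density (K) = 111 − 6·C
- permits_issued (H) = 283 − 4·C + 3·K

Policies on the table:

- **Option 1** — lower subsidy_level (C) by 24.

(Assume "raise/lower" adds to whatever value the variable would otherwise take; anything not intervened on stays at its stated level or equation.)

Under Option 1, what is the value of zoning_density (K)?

-57

Option 1 (C − 24):
  C = 52 − 24 = 28
  K = 111 − 6·28 = -57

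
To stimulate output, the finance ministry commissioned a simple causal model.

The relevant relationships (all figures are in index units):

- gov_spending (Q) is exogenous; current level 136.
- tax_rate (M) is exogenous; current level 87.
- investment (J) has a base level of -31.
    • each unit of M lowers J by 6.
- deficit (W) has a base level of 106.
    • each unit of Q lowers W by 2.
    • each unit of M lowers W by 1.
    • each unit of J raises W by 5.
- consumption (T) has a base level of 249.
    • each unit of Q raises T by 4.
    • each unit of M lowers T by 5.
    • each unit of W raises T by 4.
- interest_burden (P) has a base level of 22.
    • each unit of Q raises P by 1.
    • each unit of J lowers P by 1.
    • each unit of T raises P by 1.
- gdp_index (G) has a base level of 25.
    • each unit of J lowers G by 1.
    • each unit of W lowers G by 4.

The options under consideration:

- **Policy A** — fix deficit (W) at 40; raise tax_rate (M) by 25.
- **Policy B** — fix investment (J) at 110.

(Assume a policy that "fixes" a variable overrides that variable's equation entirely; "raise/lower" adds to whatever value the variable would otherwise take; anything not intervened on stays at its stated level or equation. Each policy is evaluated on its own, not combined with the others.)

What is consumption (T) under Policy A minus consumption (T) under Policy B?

-1153

Policy A (W := 40, M + 25):
  Q = 136
  M = 87 + 25 = 112
  J = -31 − 6·112 = -703
  W = 40
  T = 249 + 4·136 − 5·112 + 4·40 = 393
Policy B (J := 110):
  Q = 136
  M = 87
  J = 110
  W = 106 − 2·136 − 87 + 5·110 = 297
  T = 249 + 4·136 − 5·87 + 4·297 = 1546
T: 393 − 1546 = -1153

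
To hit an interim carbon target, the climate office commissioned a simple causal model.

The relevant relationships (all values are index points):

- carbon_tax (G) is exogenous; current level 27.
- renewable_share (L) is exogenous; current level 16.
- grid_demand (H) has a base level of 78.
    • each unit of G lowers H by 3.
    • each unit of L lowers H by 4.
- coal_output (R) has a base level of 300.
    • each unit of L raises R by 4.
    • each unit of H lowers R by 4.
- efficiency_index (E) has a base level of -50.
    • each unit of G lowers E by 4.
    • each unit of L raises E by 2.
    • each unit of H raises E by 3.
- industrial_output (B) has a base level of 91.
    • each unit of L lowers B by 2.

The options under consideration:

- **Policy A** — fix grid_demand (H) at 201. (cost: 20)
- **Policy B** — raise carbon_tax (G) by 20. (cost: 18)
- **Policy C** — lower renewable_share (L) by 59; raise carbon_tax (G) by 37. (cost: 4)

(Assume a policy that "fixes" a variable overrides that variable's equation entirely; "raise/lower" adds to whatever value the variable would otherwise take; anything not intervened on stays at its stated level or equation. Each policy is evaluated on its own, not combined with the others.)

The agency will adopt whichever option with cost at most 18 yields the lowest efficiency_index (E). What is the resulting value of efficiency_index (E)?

-587

Policy B (G + 20):
  G = 27 + 20 = 47
  L = 16
  H = 78 − 3·47 − 4·16 = -127
  E = -50 − 4·47 + 2·16 + 3·(-127) = -587
Policy C (L − 59, G + 37):
  G = 27 + 37 = 64
  L = 16 − 59 = -43
  H = 78 − 3·64 − 4·(-43) = 58
  E = -50 − 4·64 + 2·(-43) + 3·58 = -218
Comparing — Policy B: E=-587, Policy C: E=-218. Lowest is -587 (Policy B).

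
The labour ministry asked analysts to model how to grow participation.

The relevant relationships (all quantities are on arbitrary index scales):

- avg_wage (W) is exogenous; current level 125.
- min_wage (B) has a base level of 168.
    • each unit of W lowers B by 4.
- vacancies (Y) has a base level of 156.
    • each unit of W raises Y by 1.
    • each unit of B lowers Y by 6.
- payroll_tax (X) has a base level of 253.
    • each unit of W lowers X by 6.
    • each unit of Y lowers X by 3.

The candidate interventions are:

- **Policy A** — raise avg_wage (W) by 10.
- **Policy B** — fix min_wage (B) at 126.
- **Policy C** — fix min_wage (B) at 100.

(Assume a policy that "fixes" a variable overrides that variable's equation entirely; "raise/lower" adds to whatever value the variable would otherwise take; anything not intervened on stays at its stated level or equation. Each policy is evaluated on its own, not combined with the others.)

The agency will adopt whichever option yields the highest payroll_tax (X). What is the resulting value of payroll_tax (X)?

Policy A (W + 10):
  W = 125 + 10 = 135
  B = 168 − 4·135 = -372
  Y = 156 + 135 − 6·(-372) = 2523
  X = 253 − 6·135 − 3·2523 = -8126
Policy B (B := 126):
  W = 125
  B = 126
  Y = 156 + 125 − 6·126 = -475
  X = 253 − 6·125 − 3·(-475) = 928
Policy C (B := 100):
  W = 125
  B = 100
  Y = 156 + 125 − 6·100 = -319
  X = 253 − 6·125 − 3·(-319) = 460
Comparing — Policy A: X=-8126, Policy B: X=928, Policy C: X=460. Highest is 928 (Policy B).

928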